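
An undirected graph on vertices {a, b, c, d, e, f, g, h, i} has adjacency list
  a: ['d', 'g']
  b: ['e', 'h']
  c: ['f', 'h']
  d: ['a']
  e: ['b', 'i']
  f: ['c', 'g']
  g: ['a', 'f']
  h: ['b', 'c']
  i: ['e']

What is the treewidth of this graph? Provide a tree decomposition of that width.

Treewidth 1.
One such decomposition:
Bags: B1 = {e, i}  B2 = {b, e}  B3 = {b, h}  B4 = {c, h}  B5 = {c, f}  B6 = {f, g}  B7 = {a, g}  B8 = {a, d}
Tree: B1–B2, B2–B3, B3–B4, B4–B5, B5–B6, B6–B7, B7–B8

Each bag holds 2 vertices, so the decomposition has width 1, which upper-bounds the treewidth. Since G has at least one edge (e.g. i–e), it is not an edgeless graph, so tw(G) ≥ 1. Combining the bounds, tw(G) = 1.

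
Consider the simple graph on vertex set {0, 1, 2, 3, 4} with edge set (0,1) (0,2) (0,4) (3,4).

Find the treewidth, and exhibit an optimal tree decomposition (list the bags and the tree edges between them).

Every bag has size at most 2, so the width is 2 − 1 = 1 and tw(G) ≤ 1. Any graph with an edge has treewidth ≥ 1, and G has the edge 2–0. The upper and lower bounds meet at 1, so that is the treewidth.

Treewidth 1.
One optimal decomposition is:
Bags: B1 = {0, 2}  B2 = {0, 4}  B3 = {3, 4}  B4 = {0, 1}
Tree: B1–B2, B2–B3, B1–B4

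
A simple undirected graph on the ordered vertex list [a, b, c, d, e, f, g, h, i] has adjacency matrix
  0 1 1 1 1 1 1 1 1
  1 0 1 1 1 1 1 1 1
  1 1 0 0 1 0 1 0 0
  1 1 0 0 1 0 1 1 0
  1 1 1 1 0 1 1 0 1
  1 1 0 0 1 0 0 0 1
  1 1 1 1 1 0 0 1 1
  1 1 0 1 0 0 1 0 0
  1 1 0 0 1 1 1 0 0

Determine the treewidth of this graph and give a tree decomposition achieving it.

Treewidth 4.
Bags: B1 = {a, b, c, e, g}  B2 = {a, b, e, g, i}  B3 = {a, b, e, f, i}  B4 = {a, b, d, e, g}  B5 = {a, b, d, g, h}
Tree: B1–B2, B2–B3, B1–B4, B4–B5

Each bag holds 5 vertices, so the decomposition has width 4, which upper-bounds the treewidth. Conversely, {a, b, d, e, g} is a clique of size 5, and the vertices of any clique must share a bag in every tree decomposition; so some bag has ≥ 5 vertices and tw(G) ≥ 4. Combining the bounds, tw(G) = 4.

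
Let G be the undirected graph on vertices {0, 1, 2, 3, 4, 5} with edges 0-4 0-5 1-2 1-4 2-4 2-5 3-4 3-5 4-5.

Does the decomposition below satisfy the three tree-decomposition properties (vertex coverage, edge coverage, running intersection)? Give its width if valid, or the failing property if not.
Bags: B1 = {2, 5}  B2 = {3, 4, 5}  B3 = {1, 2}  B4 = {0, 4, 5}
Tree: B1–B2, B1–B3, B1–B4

No — edge (4,2) lies in no bag.

A tree decomposition must satisfy three properties: every vertex lies in some bag; for every edge, both endpoints lie together in some bag; and for every vertex, the bags containing it form a connected subtree. Here edge (4,2) lies in no bag, so the decomposition is invalid.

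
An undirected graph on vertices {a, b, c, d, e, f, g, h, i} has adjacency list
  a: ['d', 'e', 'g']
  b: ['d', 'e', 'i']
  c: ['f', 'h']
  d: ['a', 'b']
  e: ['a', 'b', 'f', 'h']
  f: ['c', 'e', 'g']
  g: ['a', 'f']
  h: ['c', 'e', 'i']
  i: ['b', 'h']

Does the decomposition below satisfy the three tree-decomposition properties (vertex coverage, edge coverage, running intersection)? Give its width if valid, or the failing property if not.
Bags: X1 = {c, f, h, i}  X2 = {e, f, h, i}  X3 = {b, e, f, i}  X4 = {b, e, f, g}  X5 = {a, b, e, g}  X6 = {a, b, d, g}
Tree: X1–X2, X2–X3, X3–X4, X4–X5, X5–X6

Yes; width 3.

Vertex coverage: the bags together contain {a, b, c, d, e, f, g, h, i}, the full vertex set. Edge coverage: each edge of G has both endpoints in at least one bag. Running intersection: for every vertex, the bags containing it form a connected subtree. All three properties hold, so this is a valid tree decomposition of width max|bag| − 1 = 3, and hence tw(G) ≤ 3.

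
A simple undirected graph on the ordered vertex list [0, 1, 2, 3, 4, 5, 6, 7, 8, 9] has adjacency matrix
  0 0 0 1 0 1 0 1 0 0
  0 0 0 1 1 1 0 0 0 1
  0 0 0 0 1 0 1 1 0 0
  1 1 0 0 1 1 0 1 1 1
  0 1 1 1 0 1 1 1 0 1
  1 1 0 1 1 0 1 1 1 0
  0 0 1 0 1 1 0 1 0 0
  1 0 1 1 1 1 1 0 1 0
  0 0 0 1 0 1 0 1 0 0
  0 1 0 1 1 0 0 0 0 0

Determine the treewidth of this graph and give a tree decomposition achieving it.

Treewidth 3.
Bags: B1 = {3, 4, 5, 7}  B2 = {4, 5, 6, 7}  B3 = {1, 3, 4, 5}  B4 = {3, 5, 7, 8}  B5 = {0, 3, 5, 7}  B6 = {1, 3, 4, 9}  B7 = {2, 4, 6, 7}
Tree: B1–B2, B1–B3, B1–B4, B4–B5, B3–B6, B2–B7

Every bag has size at most 4, so the width is 4 − 1 = 3 and tw(G) ≤ 3. Conversely, {2, 4, 6, 7} is a clique of size 4, and the vertices of any clique must share a bag in every tree decomposition; so some bag has ≥ 4 vertices and tw(G) ≥ 3. Combining the bounds, tw(G) = 3.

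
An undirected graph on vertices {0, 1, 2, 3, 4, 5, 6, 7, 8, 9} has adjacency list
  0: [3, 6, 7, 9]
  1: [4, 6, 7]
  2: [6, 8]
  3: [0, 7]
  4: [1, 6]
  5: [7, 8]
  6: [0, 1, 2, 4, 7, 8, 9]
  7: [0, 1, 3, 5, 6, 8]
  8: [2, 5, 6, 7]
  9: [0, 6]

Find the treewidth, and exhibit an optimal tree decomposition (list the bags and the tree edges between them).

Treewidth 2.
One such decomposition:
Bags: B1 = {0, 6, 9}  B2 = {0, 6, 7}  B3 = {6, 7, 8}  B4 = {1, 6, 7}  B5 = {1, 4, 6}  B6 = {5, 7, 8}  B7 = {0, 3, 7}  B8 = {2, 6, 8}
Tree: B1–B2, B2–B3, B3–B4, B4–B5, B3–B6, B2–B7, B3–B8

Every bag has size at most 3, so the width is 3 − 1 = 2 and tw(G) ≤ 2. For the lower bound, the 3 vertices {0, 3, 7} are pairwise adjacent, and any tree decomposition puts a clique entirely inside one bag — forcing width ≥ 2. Therefore the treewidth is 2.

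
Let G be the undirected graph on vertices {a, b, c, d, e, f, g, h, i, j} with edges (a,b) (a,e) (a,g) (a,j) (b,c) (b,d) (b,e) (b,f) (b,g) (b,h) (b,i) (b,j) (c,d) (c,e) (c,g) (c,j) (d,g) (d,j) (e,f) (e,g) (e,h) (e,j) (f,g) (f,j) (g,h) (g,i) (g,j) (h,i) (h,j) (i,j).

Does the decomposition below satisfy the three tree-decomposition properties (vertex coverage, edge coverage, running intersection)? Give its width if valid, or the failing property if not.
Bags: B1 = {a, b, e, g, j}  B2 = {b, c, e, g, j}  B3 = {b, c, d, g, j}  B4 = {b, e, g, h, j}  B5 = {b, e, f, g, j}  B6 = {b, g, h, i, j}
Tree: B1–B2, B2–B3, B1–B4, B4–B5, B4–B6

Vertex coverage: the bags together contain {a, b, c, d, e, f, g, h, i, j}, the full vertex set. Edge coverage: each edge of G has both endpoints in at least one bag. Running intersection: for every vertex, the bags containing it form a connected subtree. All three properties hold, so this is a valid tree decomposition of width max|bag| − 1 = 4, and hence tw(G) ≤ 4.

Yes; width 4.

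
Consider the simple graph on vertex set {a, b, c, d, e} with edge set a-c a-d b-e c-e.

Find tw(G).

A width-1 tree decomposition is:
Bags: B1 = {a, d}  B2 = {a, c}  B3 = {c, e}  B4 = {b, e}
Tree: B1–B2, B2–B3, B3–B4
The largest bag has 2 vertices, giving width 1; this decomposition certifies tw(G) ≤ 1. Any graph with an edge has treewidth ≥ 1, and G has the edge a–d. Therefore the treewidth is 1.

1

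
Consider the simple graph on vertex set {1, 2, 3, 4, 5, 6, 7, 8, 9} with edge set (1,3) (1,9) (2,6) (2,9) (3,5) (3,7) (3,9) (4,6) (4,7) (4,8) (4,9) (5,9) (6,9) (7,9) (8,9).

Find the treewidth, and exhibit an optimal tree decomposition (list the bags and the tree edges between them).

Treewidth 2.
One such decomposition:
Bags: B1 = {4, 7, 9}  B2 = {4, 8, 9}  B3 = {4, 6, 9}  B4 = {3, 7, 9}  B5 = {3, 5, 9}  B6 = {1, 3, 9}  B7 = {2, 6, 9}
Tree: B1–B2, B2–B3, B1–B4, B4–B5, B4–B6, B3–B7

Each bag holds 3 vertices, so the decomposition has width 2, which upper-bounds the treewidth. For the lower bound, the 3 vertices {2, 6, 9} are pairwise adjacent, and any tree decomposition puts a clique entirely inside one bag — forcing width ≥ 2. Therefore the treewidth is 2.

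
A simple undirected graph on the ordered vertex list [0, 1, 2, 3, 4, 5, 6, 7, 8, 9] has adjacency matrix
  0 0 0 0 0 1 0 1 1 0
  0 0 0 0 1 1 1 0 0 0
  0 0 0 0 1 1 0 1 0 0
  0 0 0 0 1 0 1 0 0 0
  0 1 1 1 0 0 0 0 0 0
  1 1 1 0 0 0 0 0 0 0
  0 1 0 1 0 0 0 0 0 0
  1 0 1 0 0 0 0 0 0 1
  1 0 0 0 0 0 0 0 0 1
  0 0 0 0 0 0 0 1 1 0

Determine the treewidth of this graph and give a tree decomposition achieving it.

Treewidth 2.
One such decomposition:
Bags: B1 = {1, 3, 6}  B2 = {1, 3, 4}  B3 = {1, 4, 5}  B4 = {2, 4, 5}  B5 = {0, 2, 5}  B6 = {0, 2, 7}  B7 = {0, 7, 8}  B8 = {7, 8, 9}
Tree: B1–B2, B2–B3, B3–B4, B4–B5, B5–B6, B6–B7, B7–B8

Every bag has size at most 3, so the width is 3 − 1 = 2 and tw(G) ≤ 2. For the lower bound, G contains the cycle 6–3–4–1–6, so G is not a forest; only forests have treewidth ≤ 1, hence tw(G) ≥ 2. Combining the bounds, tw(G) = 2.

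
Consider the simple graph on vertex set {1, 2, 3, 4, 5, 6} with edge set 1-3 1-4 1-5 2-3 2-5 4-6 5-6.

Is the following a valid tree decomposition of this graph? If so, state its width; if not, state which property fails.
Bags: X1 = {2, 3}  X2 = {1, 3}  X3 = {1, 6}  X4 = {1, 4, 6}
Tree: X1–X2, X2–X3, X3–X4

No — vertex 5 appears in no bag.

A tree decomposition must satisfy three properties: every vertex lies in some bag; for every edge, both endpoints lie together in some bag; and for every vertex, the bags containing it form a connected subtree. Here vertex 5 appears in no bag, so the decomposition is invalid.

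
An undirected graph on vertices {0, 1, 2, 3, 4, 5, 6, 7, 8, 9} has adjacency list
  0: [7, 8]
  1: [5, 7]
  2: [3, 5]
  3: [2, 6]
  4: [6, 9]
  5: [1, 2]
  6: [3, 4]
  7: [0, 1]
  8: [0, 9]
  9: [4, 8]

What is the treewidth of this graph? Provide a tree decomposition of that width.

Every bag has size at most 3, so the width is 3 − 1 = 2 and tw(G) ≤ 2. The edges 1–5–2–3–6–4–9–8–0–7–1 form a cycle, so G is not a tree and its treewidth is at least 2. Hence tw(G) = 2 exactly.

Treewidth 2.
One such decomposition:
Bags: B1 = {1, 2, 5}  B2 = {1, 2, 3}  B3 = {1, 3, 6}  B4 = {1, 4, 6}  B5 = {1, 4, 9}  B6 = {1, 8, 9}  B7 = {0, 1, 8}  B8 = {0, 1, 7}
Tree: B1–B2, B2–B3, B3–B4, B4–B5, B5–B6, B6–B7, B7–B8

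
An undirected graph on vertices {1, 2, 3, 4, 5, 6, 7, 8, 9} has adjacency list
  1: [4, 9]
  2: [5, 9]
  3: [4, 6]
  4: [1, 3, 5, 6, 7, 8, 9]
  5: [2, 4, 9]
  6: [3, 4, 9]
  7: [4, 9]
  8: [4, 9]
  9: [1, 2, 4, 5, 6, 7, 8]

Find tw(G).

A width-2 tree decomposition is:
Bags: B1 = {4, 7, 9}  B2 = {4, 5, 9}  B3 = {4, 6, 9}  B4 = {3, 4, 6}  B5 = {1, 4, 9}  B6 = {2, 5, 9}  B7 = {4, 8, 9}
Tree: B1–B2, B2–B3, B3–B4, B1–B5, B2–B6, B5–B7
The largest bag has 3 vertices, giving width 2; this decomposition certifies tw(G) ≤ 2. For the lower bound, the 3 vertices {2, 5, 9} are pairwise adjacent, and any tree decomposition puts a clique entirely inside one bag — forcing width ≥ 2. Therefore the treewidth is 2.

2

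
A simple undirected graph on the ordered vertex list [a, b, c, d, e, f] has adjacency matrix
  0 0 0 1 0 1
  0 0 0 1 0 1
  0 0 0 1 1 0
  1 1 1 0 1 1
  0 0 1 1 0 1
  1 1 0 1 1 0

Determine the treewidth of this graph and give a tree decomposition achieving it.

Treewidth 2.
One optimal decomposition is:
Bags: B1 = {a, d, f}  B2 = {d, e, f}  B3 = {c, d, e}  B4 = {b, d, f}
Tree: B1–B2, B2–B3, B2–B4

The largest bag has 3 vertices, giving width 2; this decomposition certifies tw(G) ≤ 2. On the other hand G contains the 3-clique {c, d, e}. A clique must lie in a single bag of any decomposition, so no decomposition can have width below 2. The upper and lower bounds meet at 2, so that is the treewidth.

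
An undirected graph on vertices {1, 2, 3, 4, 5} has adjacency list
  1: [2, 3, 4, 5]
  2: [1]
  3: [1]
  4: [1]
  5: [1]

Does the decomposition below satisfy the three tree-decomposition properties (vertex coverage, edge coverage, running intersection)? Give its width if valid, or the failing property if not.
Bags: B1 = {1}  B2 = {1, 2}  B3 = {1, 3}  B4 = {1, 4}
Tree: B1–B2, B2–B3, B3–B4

A tree decomposition must satisfy three properties: every vertex lies in some bag; for every edge, both endpoints lie together in some bag; and for every vertex, the bags containing it form a connected subtree. Here vertex 5 appears in no bag, so the decomposition is invalid.

No — vertex 5 appears in no bag.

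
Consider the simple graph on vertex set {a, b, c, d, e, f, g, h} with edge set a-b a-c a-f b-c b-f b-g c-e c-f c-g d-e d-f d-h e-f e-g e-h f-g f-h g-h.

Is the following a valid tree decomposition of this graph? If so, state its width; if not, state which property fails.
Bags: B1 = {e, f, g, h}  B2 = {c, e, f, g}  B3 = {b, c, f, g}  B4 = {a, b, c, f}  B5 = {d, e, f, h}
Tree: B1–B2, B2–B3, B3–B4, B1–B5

Yes; width 3.

Vertex coverage: the bags together contain {a, b, c, d, e, f, g, h}, the full vertex set. Edge coverage: each edge of G has both endpoints in at least one bag. Running intersection: for every vertex, the bags containing it form a connected subtree. All three properties hold, so this is a valid tree decomposition of width max|bag| − 1 = 3, and hence tw(G) ≤ 3.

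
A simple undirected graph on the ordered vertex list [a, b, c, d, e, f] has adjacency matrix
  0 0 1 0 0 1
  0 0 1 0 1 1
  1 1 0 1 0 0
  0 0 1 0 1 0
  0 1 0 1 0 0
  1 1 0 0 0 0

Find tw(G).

2

A width-2 tree decomposition is:
Bags: B1 = {c, d, e}  B2 = {b, c, e}  B3 = {a, b, c}  B4 = {a, b, f}
Tree: B1–B2, B2–B3, B3–B4
Every bag has size at most 3, so the width is 3 − 1 = 2 and tw(G) ≤ 2. The edges d–e–b–c–d form a cycle, so G is not a tree and its treewidth is at least 2. Combining the bounds, tw(G) = 2.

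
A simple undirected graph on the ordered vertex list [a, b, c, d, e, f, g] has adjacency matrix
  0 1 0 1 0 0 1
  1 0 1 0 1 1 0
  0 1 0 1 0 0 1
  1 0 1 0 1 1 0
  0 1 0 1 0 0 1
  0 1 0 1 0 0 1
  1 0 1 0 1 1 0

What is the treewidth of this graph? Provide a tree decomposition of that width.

Every bag has size at most 4, so the width is 4 − 1 = 3 and tw(G) ≤ 3. For the lower bound: the 4 vertex sets {a,g}, {b,f}, {d}, {c} are disjoint, each induces a connected subgraph, and every pair is joined by at least one edge of G. Contracting each set to a single vertex therefore yields K_{4} as a minor, and since treewidth is minor-monotone, tw(G) ≥ tw(K_{4}) = 3. Hence tw(G) = 3 exactly.

Treewidth 3.
Bags: B1 = {a, b, d, g}  B2 = {b, d, f, g}  B3 = {b, c, d, g}  B4 = {b, d, e, g}
Tree: B1–B2, B2–B3, B3–B4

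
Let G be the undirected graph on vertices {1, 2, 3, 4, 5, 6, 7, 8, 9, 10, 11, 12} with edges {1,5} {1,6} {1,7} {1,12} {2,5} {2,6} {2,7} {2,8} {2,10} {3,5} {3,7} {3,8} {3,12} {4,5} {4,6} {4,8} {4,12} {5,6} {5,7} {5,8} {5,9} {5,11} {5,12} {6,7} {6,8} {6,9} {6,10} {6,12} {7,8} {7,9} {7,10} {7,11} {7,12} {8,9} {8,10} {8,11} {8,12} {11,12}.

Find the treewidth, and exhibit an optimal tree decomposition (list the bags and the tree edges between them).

Treewidth 4.
One optimal decomposition is:
Bags: B1 = {5, 6, 7, 8, 12}  B2 = {1, 5, 6, 7, 12}  B3 = {2, 5, 6, 7, 8}  B4 = {3, 5, 7, 8, 12}  B5 = {5, 6, 7, 8, 9}  B6 = {5, 7, 8, 11, 12}  B7 = {4, 5, 6, 8, 12}  B8 = {2, 6, 7, 8, 10}
Tree: B1–B2, B1–B3, B1–B4, B3–B5, B1–B6, B1–B7, B3–B8

Every bag has size at most 5, so the width is 5 − 1 = 4 and tw(G) ≤ 4. Conversely, {2, 6, 7, 8, 10} is a clique of size 5, and the vertices of any clique must share a bag in every tree decomposition; so some bag has ≥ 5 vertices and tw(G) ≥ 4. The upper and lower bounds meet at 4, so that is the treewidth.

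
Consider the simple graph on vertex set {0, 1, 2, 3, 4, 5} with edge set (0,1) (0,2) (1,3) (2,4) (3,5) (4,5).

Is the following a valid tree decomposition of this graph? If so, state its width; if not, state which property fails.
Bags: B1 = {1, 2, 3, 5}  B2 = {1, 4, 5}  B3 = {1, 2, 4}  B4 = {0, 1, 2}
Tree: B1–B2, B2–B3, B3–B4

No — bags containing vertex 2 are not connected in the tree.

A tree decomposition must satisfy three properties: every vertex lies in some bag; for every edge, both endpoints lie together in some bag; and for every vertex, the bags containing it form a connected subtree. Here bags containing vertex 2 are not connected in the tree, so the decomposition is invalid.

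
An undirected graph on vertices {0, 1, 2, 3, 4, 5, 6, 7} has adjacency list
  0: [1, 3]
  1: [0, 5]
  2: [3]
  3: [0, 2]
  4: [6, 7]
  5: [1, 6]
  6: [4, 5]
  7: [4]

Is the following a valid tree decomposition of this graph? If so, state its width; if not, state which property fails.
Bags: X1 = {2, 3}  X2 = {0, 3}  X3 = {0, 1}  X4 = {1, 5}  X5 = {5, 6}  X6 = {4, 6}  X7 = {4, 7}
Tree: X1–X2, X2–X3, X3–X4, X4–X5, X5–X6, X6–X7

Yes; width 1.

Every vertex of G appears in some bag (union = {0, 1, 2, 3, 4, 5, 6, 7}); every edge is covered by a bag; and for each vertex v the set of bags containing v is connected in the bag tree. The decomposition is therefore valid. The largest bag has 2 vertices, so the width is 1.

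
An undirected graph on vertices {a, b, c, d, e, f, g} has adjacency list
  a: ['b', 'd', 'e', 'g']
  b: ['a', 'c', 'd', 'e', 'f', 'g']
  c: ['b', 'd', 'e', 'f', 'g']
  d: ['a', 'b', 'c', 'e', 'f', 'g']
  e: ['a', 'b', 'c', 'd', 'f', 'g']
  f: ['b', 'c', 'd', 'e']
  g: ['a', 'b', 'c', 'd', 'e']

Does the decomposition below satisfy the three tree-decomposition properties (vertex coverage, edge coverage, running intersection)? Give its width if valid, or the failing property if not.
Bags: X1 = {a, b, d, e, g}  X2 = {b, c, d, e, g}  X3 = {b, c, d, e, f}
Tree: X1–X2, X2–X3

Yes; width 4.

Every vertex of G appears in some bag (union = {a, b, c, d, e, f, g}); every edge is covered by a bag; and for each vertex v the set of bags containing v is connected in the bag tree. The decomposition is therefore valid. The largest bag has 5 vertices, so the width is 4.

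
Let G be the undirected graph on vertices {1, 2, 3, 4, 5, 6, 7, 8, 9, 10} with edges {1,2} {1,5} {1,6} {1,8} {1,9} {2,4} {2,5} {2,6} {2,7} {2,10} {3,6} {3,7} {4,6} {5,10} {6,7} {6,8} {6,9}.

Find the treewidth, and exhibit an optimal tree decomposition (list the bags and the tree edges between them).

Treewidth 2.
One such decomposition:
Bags: B1 = {1, 2, 6}  B2 = {2, 6, 7}  B3 = {1, 6, 9}  B4 = {1, 2, 5}  B5 = {1, 6, 8}  B6 = {2, 5, 10}  B7 = {2, 4, 6}  B8 = {3, 6, 7}
Tree: B1–B2, B1–B3, B1–B4, B1–B5, B4–B6, B2–B7, B2–B8

Every bag has size at most 3, so the width is 3 − 1 = 2 and tw(G) ≤ 2. For the lower bound, the 3 vertices {2, 5, 10} are pairwise adjacent, and any tree decomposition puts a clique entirely inside one bag — forcing width ≥ 2. Combining the bounds, tw(G) = 2.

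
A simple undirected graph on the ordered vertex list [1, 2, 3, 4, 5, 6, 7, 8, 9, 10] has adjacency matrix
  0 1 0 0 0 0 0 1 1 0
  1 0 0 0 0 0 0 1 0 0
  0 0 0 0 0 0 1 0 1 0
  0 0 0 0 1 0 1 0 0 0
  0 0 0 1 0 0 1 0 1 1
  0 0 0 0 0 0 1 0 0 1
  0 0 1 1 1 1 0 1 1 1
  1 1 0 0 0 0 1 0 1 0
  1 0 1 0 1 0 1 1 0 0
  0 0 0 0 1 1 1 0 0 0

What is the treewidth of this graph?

A width-2 tree decomposition is:
Bags: B1 = {5, 7, 10}  B2 = {5, 7, 9}  B3 = {3, 7, 9}  B4 = {6, 7, 10}  B5 = {7, 8, 9}  B6 = {1, 8, 9}  B7 = {4, 5, 7}  B8 = {1, 2, 8}
Tree: B1–B2, B2–B3, B1–B4, B2–B5, B5–B6, B2–B7, B6–B8
Every bag has size at most 3, so the width is 3 − 1 = 2 and tw(G) ≤ 2. Conversely, {1, 8, 9} is a clique of size 3, and the vertices of any clique must share a bag in every tree decomposition; so some bag has ≥ 3 vertices and tw(G) ≥ 2. Combining the bounds, tw(G) = 2.

2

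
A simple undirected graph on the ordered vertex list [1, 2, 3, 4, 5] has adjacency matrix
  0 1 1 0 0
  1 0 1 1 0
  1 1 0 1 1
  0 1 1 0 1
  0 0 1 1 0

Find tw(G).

2

A width-2 tree decomposition is:
Bags: B1 = {2, 3, 4}  B2 = {3, 4, 5}  B3 = {1, 2, 3}
Tree: B1–B2, B1–B3
The largest bag has 3 vertices, giving width 2; this decomposition certifies tw(G) ≤ 2. On the other hand G contains the 3-clique {1, 2, 3}. A clique must lie in a single bag of any decomposition, so no decomposition can have width below 2. Hence tw(G) = 2 exactly.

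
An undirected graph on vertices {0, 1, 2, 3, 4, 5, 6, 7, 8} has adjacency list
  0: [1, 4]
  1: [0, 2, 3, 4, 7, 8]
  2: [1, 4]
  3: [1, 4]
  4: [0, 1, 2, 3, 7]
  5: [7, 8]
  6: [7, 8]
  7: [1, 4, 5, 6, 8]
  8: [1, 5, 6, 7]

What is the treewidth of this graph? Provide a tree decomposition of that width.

Each bag holds 3 vertices, so the decomposition has width 2, which upper-bounds the treewidth. Conversely, {1, 7, 8} is a clique of size 3, and the vertices of any clique must share a bag in every tree decomposition; so some bag has ≥ 3 vertices and tw(G) ≥ 2. Therefore the treewidth is 2.

Treewidth 2.
One optimal decomposition is:
Bags: B1 = {6, 7, 8}  B2 = {1, 7, 8}  B3 = {1, 4, 7}  B4 = {0, 1, 4}  B5 = {1, 3, 4}  B6 = {5, 7, 8}  B7 = {1, 2, 4}
Tree: B1–B2, B2–B3, B3–B4, B4–B5, B1–B6, B5–B7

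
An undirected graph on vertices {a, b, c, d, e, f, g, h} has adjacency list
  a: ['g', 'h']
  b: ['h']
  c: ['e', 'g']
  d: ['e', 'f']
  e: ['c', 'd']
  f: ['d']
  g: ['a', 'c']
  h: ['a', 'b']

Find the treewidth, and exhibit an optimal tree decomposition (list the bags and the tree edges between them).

Every bag has size at most 2, so the width is 2 − 1 = 1 and tw(G) ≤ 1. G has an edge, so its treewidth is at least 1. Combining the bounds, tw(G) = 1.

Treewidth 1.
Bags: B1 = {b, h}  B2 = {a, h}  B3 = {a, g}  B4 = {c, g}  B5 = {c, e}  B6 = {d, e}  B7 = {d, f}
Tree: B1–B2, B2–B3, B3–B4, B4–B5, B5–B6, B6–B7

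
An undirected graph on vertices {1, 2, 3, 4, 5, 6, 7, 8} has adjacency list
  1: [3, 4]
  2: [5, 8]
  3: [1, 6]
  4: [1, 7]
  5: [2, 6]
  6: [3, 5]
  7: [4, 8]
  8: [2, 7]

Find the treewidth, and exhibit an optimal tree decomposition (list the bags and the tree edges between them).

Treewidth 2.
Bags: B1 = {2, 5, 8}  B2 = {5, 6, 8}  B3 = {3, 6, 8}  B4 = {1, 3, 8}  B5 = {1, 4, 8}  B6 = {4, 7, 8}
Tree: B1–B2, B2–B3, B3–B4, B4–B5, B5–B6

Each bag holds 3 vertices, so the decomposition has width 2, which upper-bounds the treewidth. The edges 8–2–5–6–3–1–4–7–8 form a cycle, so G is not a tree and its treewidth is at least 2. Hence tw(G) = 2 exactly.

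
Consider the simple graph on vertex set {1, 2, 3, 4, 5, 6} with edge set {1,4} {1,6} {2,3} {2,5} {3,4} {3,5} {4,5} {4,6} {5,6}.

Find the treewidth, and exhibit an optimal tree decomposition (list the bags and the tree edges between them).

The largest bag has 3 vertices, giving width 2; this decomposition certifies tw(G) ≤ 2. Conversely, {2, 3, 5} is a clique of size 3, and the vertices of any clique must share a bag in every tree decomposition; so some bag has ≥ 3 vertices and tw(G) ≥ 2. Therefore the treewidth is 2.

Treewidth 2.
One such decomposition:
Bags: B1 = {4, 5, 6}  B2 = {3, 4, 5}  B3 = {1, 4, 6}  B4 = {2, 3, 5}
Tree: B1–B2, B1–B3, B2–B4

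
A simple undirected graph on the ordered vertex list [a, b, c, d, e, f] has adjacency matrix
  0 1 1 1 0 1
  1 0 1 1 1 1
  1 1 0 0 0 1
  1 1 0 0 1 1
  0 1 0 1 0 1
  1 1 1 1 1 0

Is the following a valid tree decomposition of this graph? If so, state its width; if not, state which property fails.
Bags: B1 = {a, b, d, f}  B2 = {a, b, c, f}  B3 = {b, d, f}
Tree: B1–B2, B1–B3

A tree decomposition must satisfy three properties: every vertex lies in some bag; for every edge, both endpoints lie together in some bag; and for every vertex, the bags containing it form a connected subtree. Here vertex e appears in no bag, so the decomposition is invalid.

No — vertex e appears in no bag.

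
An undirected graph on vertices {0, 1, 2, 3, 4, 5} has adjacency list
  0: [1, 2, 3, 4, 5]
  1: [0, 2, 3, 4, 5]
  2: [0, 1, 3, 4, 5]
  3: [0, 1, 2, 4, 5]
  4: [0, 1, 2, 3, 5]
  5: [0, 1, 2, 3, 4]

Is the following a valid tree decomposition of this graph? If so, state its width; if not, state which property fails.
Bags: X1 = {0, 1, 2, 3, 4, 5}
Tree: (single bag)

Yes; width 5.

Vertex coverage: the bags together contain {0, 1, 2, 3, 4, 5}, the full vertex set. Edge coverage: each edge of G has both endpoints in at least one bag. Running intersection: for every vertex, the bags containing it form a connected subtree. All three properties hold, so this is a valid tree decomposition of width max|bag| − 1 = 5, and hence tw(G) ≤ 5.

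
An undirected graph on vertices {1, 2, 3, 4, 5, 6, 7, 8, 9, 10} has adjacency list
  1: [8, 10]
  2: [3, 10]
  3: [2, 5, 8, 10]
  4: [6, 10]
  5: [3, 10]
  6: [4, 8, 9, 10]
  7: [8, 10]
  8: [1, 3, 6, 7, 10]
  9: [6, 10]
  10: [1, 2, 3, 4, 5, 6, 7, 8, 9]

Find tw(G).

A width-2 tree decomposition is:
Bags: B1 = {3, 8, 10}  B2 = {6, 8, 10}  B3 = {6, 9, 10}  B4 = {7, 8, 10}  B5 = {1, 8, 10}  B6 = {4, 6, 10}  B7 = {2, 3, 10}  B8 = {3, 5, 10}
Tree: B1–B2, B2–B3, B2–B4, B1–B5, B3–B6, B1–B7, B7–B8
Every bag has size at most 3, so the width is 3 − 1 = 2 and tw(G) ≤ 2. Conversely, {2, 3, 10} is a clique of size 3, and the vertices of any clique must share a bag in every tree decomposition; so some bag has ≥ 3 vertices and tw(G) ≥ 2. Therefore the treewidth is 2.

2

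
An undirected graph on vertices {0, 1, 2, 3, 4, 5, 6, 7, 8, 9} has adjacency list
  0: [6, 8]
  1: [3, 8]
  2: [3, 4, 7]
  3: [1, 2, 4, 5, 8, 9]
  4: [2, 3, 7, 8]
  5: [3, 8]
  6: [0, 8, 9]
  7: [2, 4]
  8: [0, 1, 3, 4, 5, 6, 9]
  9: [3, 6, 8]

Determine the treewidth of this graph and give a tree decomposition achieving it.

Every bag has size at most 3, so the width is 3 − 1 = 2 and tw(G) ≤ 2. Conversely, {0, 6, 8} is a clique of size 3, and the vertices of any clique must share a bag in every tree decomposition; so some bag has ≥ 3 vertices and tw(G) ≥ 2. Combining the bounds, tw(G) = 2.

Treewidth 2.
Bags: B1 = {3, 8, 9}  B2 = {3, 4, 8}  B3 = {2, 3, 4}  B4 = {6, 8, 9}  B5 = {3, 5, 8}  B6 = {2, 4, 7}  B7 = {1, 3, 8}  B8 = {0, 6, 8}
Tree: B1–B2, B2–B3, B1–B4, B2–B5, B3–B6, B2–B7, B4–B8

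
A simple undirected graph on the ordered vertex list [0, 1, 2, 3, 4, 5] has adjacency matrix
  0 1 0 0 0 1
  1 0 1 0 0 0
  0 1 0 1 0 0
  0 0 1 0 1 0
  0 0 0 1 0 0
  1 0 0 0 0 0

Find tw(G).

1

A width-1 tree decomposition is:
Bags: B1 = {0, 5}  B2 = {0, 1}  B3 = {1, 2}  B4 = {2, 3}  B5 = {3, 4}
Tree: B1–B2, B2–B3, B3–B4, B4–B5
The largest bag has 2 vertices, giving width 1; this decomposition certifies tw(G) ≤ 1. Since G has at least one edge (e.g. 5–0), it is not an edgeless graph, so tw(G) ≥ 1. Therefore the treewidth is 1.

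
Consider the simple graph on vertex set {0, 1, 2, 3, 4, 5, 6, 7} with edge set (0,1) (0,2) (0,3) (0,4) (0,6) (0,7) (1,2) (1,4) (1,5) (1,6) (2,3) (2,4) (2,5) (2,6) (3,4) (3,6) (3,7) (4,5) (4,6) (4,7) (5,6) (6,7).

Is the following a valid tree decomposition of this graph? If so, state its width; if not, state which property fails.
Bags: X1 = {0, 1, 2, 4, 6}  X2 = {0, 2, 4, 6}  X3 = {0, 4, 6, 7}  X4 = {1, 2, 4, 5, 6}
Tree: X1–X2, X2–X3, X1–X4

A tree decomposition must satisfy three properties: every vertex lies in some bag; for every edge, both endpoints lie together in some bag; and for every vertex, the bags containing it form a connected subtree. Here vertex 3 appears in no bag, so the decomposition is invalid.

No — vertex 3 appears in no bag.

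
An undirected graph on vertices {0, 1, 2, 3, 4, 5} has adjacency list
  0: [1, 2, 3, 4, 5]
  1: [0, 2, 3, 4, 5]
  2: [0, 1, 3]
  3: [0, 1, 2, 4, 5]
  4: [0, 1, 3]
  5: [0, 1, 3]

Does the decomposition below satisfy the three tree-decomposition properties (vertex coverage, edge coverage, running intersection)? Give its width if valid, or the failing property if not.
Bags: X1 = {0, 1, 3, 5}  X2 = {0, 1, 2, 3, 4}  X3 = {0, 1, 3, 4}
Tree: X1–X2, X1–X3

No — bags containing vertex 4 are not connected in the tree.

A tree decomposition must satisfy three properties: every vertex lies in some bag; for every edge, both endpoints lie together in some bag; and for every vertex, the bags containing it form a connected subtree. Here bags containing vertex 4 are not connected in the tree, so the decomposition is invalid.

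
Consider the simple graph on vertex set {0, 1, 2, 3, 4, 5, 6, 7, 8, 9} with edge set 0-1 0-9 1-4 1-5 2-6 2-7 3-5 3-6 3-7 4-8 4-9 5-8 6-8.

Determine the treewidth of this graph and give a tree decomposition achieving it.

Every bag has size at most 3, so the width is 3 − 1 = 2 and tw(G) ≤ 2. Since 7–2–6–3–7 is a cycle in G, G is not acyclic. Forests are exactly the graphs of treewidth ≤ 1, so tw(G) ≥ 2. Therefore the treewidth is 2.

Treewidth 2.
One such decomposition:
Bags: B1 = {2, 3, 7}  B2 = {2, 3, 6}  B3 = {3, 5, 6}  B4 = {5, 6, 8}  B5 = {1, 5, 8}  B6 = {1, 4, 8}  B7 = {0, 1, 4}  B8 = {0, 4, 9}
Tree: B1–B2, B2–B3, B3–B4, B4–B5, B5–B6, B6–B7, B7–B8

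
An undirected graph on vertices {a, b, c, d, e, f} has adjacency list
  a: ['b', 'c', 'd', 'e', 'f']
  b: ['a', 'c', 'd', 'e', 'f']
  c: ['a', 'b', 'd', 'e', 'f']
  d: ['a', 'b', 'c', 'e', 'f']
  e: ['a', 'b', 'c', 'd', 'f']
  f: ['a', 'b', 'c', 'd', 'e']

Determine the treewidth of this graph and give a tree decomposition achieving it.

Treewidth 5.
Bags: B1 = {a, b, c, d, e, f}
Tree: (single bag)

With just one bag of size 6, the width is 6 − 1 = 5, so tw(G) ≤ 5. For the lower bound, the 6 vertices {a, b, c, d, e, f} are pairwise adjacent, and any tree decomposition puts a clique entirely inside one bag — forcing width ≥ 5. Combining the bounds, tw(G) = 5.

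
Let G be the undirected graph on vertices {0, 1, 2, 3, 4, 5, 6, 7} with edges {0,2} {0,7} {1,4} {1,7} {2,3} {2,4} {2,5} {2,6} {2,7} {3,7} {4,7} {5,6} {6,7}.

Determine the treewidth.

A width-2 tree decomposition is:
Bags: B1 = {2, 3, 7}  B2 = {2, 6, 7}  B3 = {2, 4, 7}  B4 = {0, 2, 7}  B5 = {2, 5, 6}  B6 = {1, 4, 7}
Tree: B1–B2, B1–B3, B1–B4, B2–B5, B3–B6
Each bag holds 3 vertices, so the decomposition has width 2, which upper-bounds the treewidth. For the lower bound, the 3 vertices {1, 4, 7} are pairwise adjacent, and any tree decomposition puts a clique entirely inside one bag — forcing width ≥ 2. Combining the bounds, tw(G) = 2.

2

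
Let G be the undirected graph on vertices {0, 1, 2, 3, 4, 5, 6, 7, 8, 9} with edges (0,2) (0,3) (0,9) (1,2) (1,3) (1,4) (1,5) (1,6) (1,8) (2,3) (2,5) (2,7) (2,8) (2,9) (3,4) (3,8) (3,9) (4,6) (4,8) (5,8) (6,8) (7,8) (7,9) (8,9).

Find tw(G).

A width-3 tree decomposition is:
Bags: B1 = {1, 4, 6, 8}  B2 = {1, 3, 4, 8}  B3 = {1, 2, 3, 8}  B4 = {2, 3, 8, 9}  B5 = {2, 7, 8, 9}  B6 = {0, 2, 3, 9}  B7 = {1, 2, 5, 8}
Tree: B1–B2, B2–B3, B3–B4, B4–B5, B4–B6, B3–B7
Each bag holds 4 vertices, so the decomposition has width 3, which upper-bounds the treewidth. Conversely, {0, 2, 3, 9} is a clique of size 4, and the vertices of any clique must share a bag in every tree decomposition; so some bag has ≥ 4 vertices and tw(G) ≥ 3. Hence tw(G) = 3 exactly.

3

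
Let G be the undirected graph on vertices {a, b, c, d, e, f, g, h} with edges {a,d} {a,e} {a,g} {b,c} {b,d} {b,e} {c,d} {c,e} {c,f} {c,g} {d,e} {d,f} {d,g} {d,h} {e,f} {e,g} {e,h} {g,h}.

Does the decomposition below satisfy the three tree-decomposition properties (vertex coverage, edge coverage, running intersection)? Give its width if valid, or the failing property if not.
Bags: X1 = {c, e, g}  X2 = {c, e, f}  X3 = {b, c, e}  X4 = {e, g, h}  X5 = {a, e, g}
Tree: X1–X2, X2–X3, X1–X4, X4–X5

No — vertex d appears in no bag.

A tree decomposition must satisfy three properties: every vertex lies in some bag; for every edge, both endpoints lie together in some bag; and for every vertex, the bags containing it form a connected subtree. Here vertex d appears in no bag, so the decomposition is invalid.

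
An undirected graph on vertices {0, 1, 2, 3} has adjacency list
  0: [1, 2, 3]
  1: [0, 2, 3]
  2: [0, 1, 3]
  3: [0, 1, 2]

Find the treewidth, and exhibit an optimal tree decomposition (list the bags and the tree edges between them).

Treewidth 3.
One optimal decomposition is:
Bags: B1 = {0, 1, 2, 3}
Tree: (single bag)

With just one bag of size 4, the width is 4 − 1 = 3, so tw(G) ≤ 3. For the lower bound, the 4 vertices {0, 1, 2, 3} are pairwise adjacent, and any tree decomposition puts a clique entirely inside one bag — forcing width ≥ 3. Hence tw(G) = 3 exactly.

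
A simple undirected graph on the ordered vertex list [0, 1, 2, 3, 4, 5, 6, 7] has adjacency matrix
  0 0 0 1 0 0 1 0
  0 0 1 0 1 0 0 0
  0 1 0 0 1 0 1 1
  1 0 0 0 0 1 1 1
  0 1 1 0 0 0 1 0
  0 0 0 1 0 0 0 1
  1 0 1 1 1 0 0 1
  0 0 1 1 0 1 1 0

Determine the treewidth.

A width-2 tree decomposition is:
Bags: B1 = {2, 4, 6}  B2 = {2, 6, 7}  B3 = {3, 6, 7}  B4 = {0, 3, 6}  B5 = {1, 2, 4}  B6 = {3, 5, 7}
Tree: B1–B2, B2–B3, B3–B4, B1–B5, B3–B6
The largest bag has 3 vertices, giving width 2; this decomposition certifies tw(G) ≤ 2. For the lower bound, the 3 vertices {1, 2, 4} are pairwise adjacent, and any tree decomposition puts a clique entirely inside one bag — forcing width ≥ 2. Therefore the treewidth is 2.

2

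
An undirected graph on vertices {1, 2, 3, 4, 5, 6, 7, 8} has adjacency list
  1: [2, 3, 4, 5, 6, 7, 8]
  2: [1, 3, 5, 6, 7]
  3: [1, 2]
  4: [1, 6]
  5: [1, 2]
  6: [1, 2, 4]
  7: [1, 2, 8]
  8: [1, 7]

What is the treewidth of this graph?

A width-2 tree decomposition is:
Bags: B1 = {1, 2, 6}  B2 = {1, 4, 6}  B3 = {1, 2, 3}  B4 = {1, 2, 7}  B5 = {1, 2, 5}  B6 = {1, 7, 8}
Tree: B1–B2, B1–B3, B3–B4, B4–B5, B4–B6
The largest bag has 3 vertices, giving width 2; this decomposition certifies tw(G) ≤ 2. For the lower bound, the 3 vertices {1, 7, 8} are pairwise adjacent, and any tree decomposition puts a clique entirely inside one bag — forcing width ≥ 2. Therefore the treewidth is 2.

2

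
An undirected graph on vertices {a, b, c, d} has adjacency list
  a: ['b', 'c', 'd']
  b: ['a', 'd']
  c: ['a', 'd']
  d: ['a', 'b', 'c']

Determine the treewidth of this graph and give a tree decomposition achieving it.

Each bag holds 3 vertices, so the decomposition has width 2, which upper-bounds the treewidth. On the other hand G contains the 3-clique {a, c, d}. A clique must lie in a single bag of any decomposition, so no decomposition can have width below 2. The upper and lower bounds meet at 2, so that is the treewidth.

Treewidth 2.
Bags: B1 = {a, b, d}  B2 = {a, c, d}
Tree: B1–B2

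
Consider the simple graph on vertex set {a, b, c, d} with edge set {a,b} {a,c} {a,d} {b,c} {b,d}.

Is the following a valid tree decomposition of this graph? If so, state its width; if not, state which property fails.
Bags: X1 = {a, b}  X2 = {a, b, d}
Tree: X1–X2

A tree decomposition must satisfy three properties: every vertex lies in some bag; for every edge, both endpoints lie together in some bag; and for every vertex, the bags containing it form a connected subtree. Here vertex c appears in no bag, so the decomposition is invalid.

No — vertex c appears in no bag.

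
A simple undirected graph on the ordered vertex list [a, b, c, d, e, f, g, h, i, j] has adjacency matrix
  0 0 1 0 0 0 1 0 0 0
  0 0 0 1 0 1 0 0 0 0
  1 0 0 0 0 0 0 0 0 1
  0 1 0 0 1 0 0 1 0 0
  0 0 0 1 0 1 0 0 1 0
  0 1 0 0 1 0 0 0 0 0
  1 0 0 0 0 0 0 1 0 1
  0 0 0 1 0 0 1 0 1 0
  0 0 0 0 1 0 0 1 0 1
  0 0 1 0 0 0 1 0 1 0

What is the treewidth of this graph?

2

A width-2 tree decomposition is:
Bags: B1 = {a, c, g}  B2 = {c, g, j}  B3 = {g, h, j}  B4 = {h, i, j}  B5 = {d, h, i}  B6 = {d, e, i}  B7 = {b, d, e}  B8 = {b, e, f}
Tree: B1–B2, B2–B3, B3–B4, B4–B5, B5–B6, B6–B7, B7–B8
Each bag holds 3 vertices, so the decomposition has width 2, which upper-bounds the treewidth. The edges a–c–j–g–a form a cycle, so G is not a tree and its treewidth is at least 2. Combining the bounds, tw(G) = 2.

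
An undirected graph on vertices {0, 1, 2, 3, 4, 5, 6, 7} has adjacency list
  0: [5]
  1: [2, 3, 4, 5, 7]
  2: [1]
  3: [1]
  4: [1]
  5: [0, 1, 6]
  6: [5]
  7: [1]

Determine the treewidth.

A width-1 tree decomposition is:
Bags: B1 = {5, 6}  B2 = {1, 5}  B3 = {1, 2}  B4 = {1, 7}  B5 = {1, 4}  B6 = {0, 5}  B7 = {1, 3}
Tree: B1–B2, B2–B3, B2–B4, B2–B5, B1–B6, B3–B7
Every bag has size at most 2, so the width is 2 − 1 = 1 and tw(G) ≤ 1. G has an edge, so its treewidth is at least 1. Therefore the treewidth is 1.

1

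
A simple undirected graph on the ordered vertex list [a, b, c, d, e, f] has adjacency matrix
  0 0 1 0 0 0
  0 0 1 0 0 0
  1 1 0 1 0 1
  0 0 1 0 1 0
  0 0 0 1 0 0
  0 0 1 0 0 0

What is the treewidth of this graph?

1

A width-1 tree decomposition is:
Bags: B1 = {c, d}  B2 = {c, f}  B3 = {a, c}  B4 = {b, c}  B5 = {d, e}
Tree: B1–B2, B2–B3, B1–B4, B1–B5
Every bag has size at most 2, so the width is 2 − 1 = 1 and tw(G) ≤ 1. Since G has at least one edge (e.g. c–d), it is not an edgeless graph, so tw(G) ≥ 1. Combining the bounds, tw(G) = 1.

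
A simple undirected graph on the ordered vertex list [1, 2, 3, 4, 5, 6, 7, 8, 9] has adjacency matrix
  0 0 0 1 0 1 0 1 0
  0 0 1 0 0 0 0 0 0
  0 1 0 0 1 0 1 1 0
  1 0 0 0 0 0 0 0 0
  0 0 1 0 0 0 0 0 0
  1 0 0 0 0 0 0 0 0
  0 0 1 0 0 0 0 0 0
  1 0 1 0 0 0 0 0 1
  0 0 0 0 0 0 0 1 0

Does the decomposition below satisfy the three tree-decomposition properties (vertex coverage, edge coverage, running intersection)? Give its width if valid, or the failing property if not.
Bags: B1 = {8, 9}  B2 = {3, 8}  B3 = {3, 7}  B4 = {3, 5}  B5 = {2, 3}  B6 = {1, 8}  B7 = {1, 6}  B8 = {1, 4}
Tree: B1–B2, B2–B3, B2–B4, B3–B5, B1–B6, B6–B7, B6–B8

Yes; width 1.

Checking the three conditions: (i) the bags cover all of {1, 2, 3, 4, 5, 6, 7, 8, 9}; (ii) for each edge, some bag contains both endpoints; (iii) the bags containing any fixed vertex form a subtree. All hold, so the decomposition is valid with width 2 − 1 = 1.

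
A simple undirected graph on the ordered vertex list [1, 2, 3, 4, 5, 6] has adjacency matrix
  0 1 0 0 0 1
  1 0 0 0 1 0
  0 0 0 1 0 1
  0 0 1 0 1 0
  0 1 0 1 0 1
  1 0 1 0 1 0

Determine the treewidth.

A width-2 tree decomposition is:
Bags: B1 = {3, 4, 6}  B2 = {4, 5, 6}  B3 = {1, 5, 6}  B4 = {1, 2, 5}
Tree: B1–B2, B2–B3, B3–B4
Every bag has size at most 3, so the width is 3 − 1 = 2 and tw(G) ≤ 2. Since 3–4–5–6–3 is a cycle in G, G is not acyclic. Forests are exactly the graphs of treewidth ≤ 1, so tw(G) ≥ 2. Hence tw(G) = 2 exactly.

2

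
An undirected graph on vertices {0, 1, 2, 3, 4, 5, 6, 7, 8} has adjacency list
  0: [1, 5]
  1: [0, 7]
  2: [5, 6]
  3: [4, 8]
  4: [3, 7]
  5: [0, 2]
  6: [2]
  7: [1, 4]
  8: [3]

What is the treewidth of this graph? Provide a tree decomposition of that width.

The largest bag has 2 vertices, giving width 1; this decomposition certifies tw(G) ≤ 1. G has an edge, so its treewidth is at least 1. The upper and lower bounds meet at 1, so that is the treewidth.

Treewidth 1.
One such decomposition:
Bags: B1 = {2, 6}  B2 = {2, 5}  B3 = {0, 5}  B4 = {0, 1}  B5 = {1, 7}  B6 = {4, 7}  B7 = {3, 4}  B8 = {3, 8}
Tree: B1–B2, B2–B3, B3–B4, B4–B5, B5–B6, B6–B7, B7–B8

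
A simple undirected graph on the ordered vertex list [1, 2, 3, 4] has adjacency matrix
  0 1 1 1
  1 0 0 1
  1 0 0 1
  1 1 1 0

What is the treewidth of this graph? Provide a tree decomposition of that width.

Each bag holds 3 vertices, so the decomposition has width 2, which upper-bounds the treewidth. On the other hand G contains the 3-clique {1, 2, 4}. A clique must lie in a single bag of any decomposition, so no decomposition can have width below 2. Therefore the treewidth is 2.

Treewidth 2.
Bags: B1 = {1, 3, 4}  B2 = {1, 2, 4}
Tree: B1–B2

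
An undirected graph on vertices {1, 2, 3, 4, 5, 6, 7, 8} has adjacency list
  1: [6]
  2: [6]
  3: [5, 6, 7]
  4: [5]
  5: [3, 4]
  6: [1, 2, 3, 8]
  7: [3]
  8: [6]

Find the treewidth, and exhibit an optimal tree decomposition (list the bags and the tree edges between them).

The largest bag has 2 vertices, giving width 1; this decomposition certifies tw(G) ≤ 1. Since G has at least one edge (e.g. 3–6), it is not an edgeless graph, so tw(G) ≥ 1. Combining the bounds, tw(G) = 1.

Treewidth 1.
One optimal decomposition is:
Bags: B1 = {3, 6}  B2 = {3, 5}  B3 = {1, 6}  B4 = {6, 8}  B5 = {2, 6}  B6 = {3, 7}  B7 = {4, 5}
Tree: B1–B2, B1–B3, B3–B4, B4–B5, B1–B6, B2–B7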